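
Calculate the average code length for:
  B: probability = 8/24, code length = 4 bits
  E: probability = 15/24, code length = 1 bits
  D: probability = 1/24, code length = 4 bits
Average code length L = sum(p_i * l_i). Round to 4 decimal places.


Weighted contributions p_i * l_i:
  B: (8/24) * 4 = 32/24
  E: (15/24) * 1 = 15/24
  D: (1/24) * 4 = 4/24
Sum = (32 + 15 + 4)/24 = 51/24

L = 51/24 = 2.1250 bits/symbol


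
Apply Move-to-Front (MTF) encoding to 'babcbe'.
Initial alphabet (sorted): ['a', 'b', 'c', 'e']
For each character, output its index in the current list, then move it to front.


MTF encoding:
'b': index 1 in ['a', 'b', 'c', 'e'] -> ['b', 'a', 'c', 'e']
'a': index 1 in ['b', 'a', 'c', 'e'] -> ['a', 'b', 'c', 'e']
'b': index 1 in ['a', 'b', 'c', 'e'] -> ['b', 'a', 'c', 'e']
'c': index 2 in ['b', 'a', 'c', 'e'] -> ['c', 'b', 'a', 'e']
'b': index 1 in ['c', 'b', 'a', 'e'] -> ['b', 'c', 'a', 'e']
'e': index 3 in ['b', 'c', 'a', 'e'] -> ['e', 'b', 'c', 'a']


Output: [1, 1, 1, 2, 1, 3]


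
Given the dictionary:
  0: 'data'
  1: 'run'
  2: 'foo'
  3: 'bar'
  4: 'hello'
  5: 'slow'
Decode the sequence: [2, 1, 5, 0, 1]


Look up each index in the dictionary:
  2 -> 'foo'
  1 -> 'run'
  5 -> 'slow'
  0 -> 'data'
  1 -> 'run'

Decoded: "foo run slow data run"


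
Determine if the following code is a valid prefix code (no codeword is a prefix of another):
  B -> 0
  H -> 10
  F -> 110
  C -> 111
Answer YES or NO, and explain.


Checking each pair (does one codeword prefix another?):
  B='0' vs H='10': no prefix
  B='0' vs F='110': no prefix
  B='0' vs C='111': no prefix
  H='10' vs B='0': no prefix
  H='10' vs F='110': no prefix
  H='10' vs C='111': no prefix
  F='110' vs B='0': no prefix
  F='110' vs H='10': no prefix
  F='110' vs C='111': no prefix
  C='111' vs B='0': no prefix
  C='111' vs H='10': no prefix
  C='111' vs F='110': no prefix
No violation found over all pairs.

YES -- this is a valid prefix code. No codeword is a prefix of any other codeword.


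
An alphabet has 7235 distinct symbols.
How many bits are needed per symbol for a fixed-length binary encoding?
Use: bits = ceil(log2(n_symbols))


log2(7235) = 12.8208
Bracket: 2^12 = 4096 < 7235 <= 2^13 = 8192
So ceil(log2(7235)) = 13

bits = ceil(log2(7235)) = ceil(12.8208) = 13 bits


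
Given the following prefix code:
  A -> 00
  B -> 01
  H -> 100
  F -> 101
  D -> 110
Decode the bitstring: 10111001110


Decoding step by step:
Bits 101 -> F
Bits 110 -> D
Bits 01 -> B
Bits 110 -> D


Decoded message: FDBD


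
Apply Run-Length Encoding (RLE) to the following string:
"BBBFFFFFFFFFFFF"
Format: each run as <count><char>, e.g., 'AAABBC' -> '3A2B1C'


Scanning runs left to right:
  i=0: run of 'B' x 3 -> '3B'
  i=3: run of 'F' x 12 -> '12F'

RLE = 3B12F


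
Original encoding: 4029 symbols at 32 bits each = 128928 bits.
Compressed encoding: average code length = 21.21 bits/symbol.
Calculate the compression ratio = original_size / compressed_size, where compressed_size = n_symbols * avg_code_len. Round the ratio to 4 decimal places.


original_size = n_symbols * orig_bits = 4029 * 32 = 128928 bits
compressed_size = n_symbols * avg_code_len = 4029 * 21.21 = 85455.09 bits
ratio = original_size / compressed_size = 128928 / 85455.09 = 1.5087

Compression ratio = 1.5087


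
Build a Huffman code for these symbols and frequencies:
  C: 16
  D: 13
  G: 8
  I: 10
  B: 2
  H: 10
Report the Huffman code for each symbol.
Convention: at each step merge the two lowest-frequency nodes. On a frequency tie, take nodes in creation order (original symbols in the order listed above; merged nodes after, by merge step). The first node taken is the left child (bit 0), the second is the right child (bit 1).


Huffman tree construction:
Step 1: Merge B(2) + G(8) = 10
Step 2: Merge I(10) + H(10) = 20
Step 3: Merge (B+G)(10) + D(13) = 23
Step 4: Merge C(16) + (I+H)(20) = 36
Step 5: Merge ((B+G)+D)(23) + (C+(I+H))(36) = 59
Read each symbol's code off the tree from the root (left child = 0, right child = 1).

Codes:
  C: 10 (length 2)
  D: 01 (length 2)
  G: 001 (length 3)
  I: 110 (length 3)
  B: 000 (length 3)
  H: 111 (length 3)
Average code length: 148/59 = 2.5085 bits/symbol


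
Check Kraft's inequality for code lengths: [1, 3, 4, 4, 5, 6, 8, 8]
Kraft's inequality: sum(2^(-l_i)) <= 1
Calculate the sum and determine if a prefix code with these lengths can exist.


Sum = 2^(-1) + 2^(-3) + 2^(-4) + 2^(-4) + 2^(-5) + 2^(-6) + 2^(-8) + 2^(-8)
    = 0.5 + 0.125 + 0.0625 + 0.0625 + 0.03125 + 0.015625 + 0.00390625 + 0.00390625
    = 206/256 = 0.8046875
Since 0.8046875 <= 1, Kraft's inequality IS satisfied.
A prefix code with these lengths CAN exist.

Kraft sum = 0.8046875. Satisfied.


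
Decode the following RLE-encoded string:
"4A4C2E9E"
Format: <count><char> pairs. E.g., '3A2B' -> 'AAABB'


Expanding each <count><char> pair:
  4A -> 'AAAA'
  4C -> 'CCCC'
  2E -> 'EE'
  9E -> 'EEEEEEEEE'

Decoded = AAAACCCCEEEEEEEEEEE


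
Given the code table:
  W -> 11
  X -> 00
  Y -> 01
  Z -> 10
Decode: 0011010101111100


Decoding:
00 -> X
11 -> W
01 -> Y
01 -> Y
01 -> Y
11 -> W
11 -> W
00 -> X


Result: XWYYYWWX


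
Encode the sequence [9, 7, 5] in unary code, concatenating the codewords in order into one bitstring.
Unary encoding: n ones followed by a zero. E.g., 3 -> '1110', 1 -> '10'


Encode each number as n ones followed by a terminating 0:
  9 -> 1111111110 (10 bits)
  7 -> 11111110 (8 bits)
  5 -> 111110 (6 bits)
Total length = 10 + 8 + 6 = 24 bits.

Unary([9, 7, 5]) = 111111111011111110111110 (24 bits)


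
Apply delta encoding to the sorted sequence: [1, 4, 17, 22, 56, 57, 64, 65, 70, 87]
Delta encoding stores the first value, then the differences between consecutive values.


First value: 1
Deltas:
  4 - 1 = 3
  17 - 4 = 13
  22 - 17 = 5
  56 - 22 = 34
  57 - 56 = 1
  64 - 57 = 7
  65 - 64 = 1
  70 - 65 = 5
  87 - 70 = 17


Delta encoded: [1, 3, 13, 5, 34, 1, 7, 1, 5, 17]


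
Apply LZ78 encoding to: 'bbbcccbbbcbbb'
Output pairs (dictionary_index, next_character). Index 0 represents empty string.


LZ78 encoding steps:
Dictionary: {0: ''}
Step 1: w='' (idx 0), next='b' -> output (0, 'b'), add 'b' as idx 1
Step 2: w='b' (idx 1), next='b' -> output (1, 'b'), add 'bb' as idx 2
Step 3: w='' (idx 0), next='c' -> output (0, 'c'), add 'c' as idx 3
Step 4: w='c' (idx 3), next='c' -> output (3, 'c'), add 'cc' as idx 4
Step 5: w='bb' (idx 2), next='b' -> output (2, 'b'), add 'bbb' as idx 5
Step 6: w='c' (idx 3), next='b' -> output (3, 'b'), add 'cb' as idx 6
Step 7: w='bb' (idx 2), end of input -> output (2, '')


Encoded: [(0, 'b'), (1, 'b'), (0, 'c'), (3, 'c'), (2, 'b'), (3, 'b'), (2, '')]


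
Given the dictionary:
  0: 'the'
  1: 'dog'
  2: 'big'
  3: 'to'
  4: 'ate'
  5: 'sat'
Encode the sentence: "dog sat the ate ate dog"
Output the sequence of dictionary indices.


Look up each word in the dictionary:
  'dog' -> 1
  'sat' -> 5
  'the' -> 0
  'ate' -> 4
  'ate' -> 4
  'dog' -> 1

Encoded: [1, 5, 0, 4, 4, 1]


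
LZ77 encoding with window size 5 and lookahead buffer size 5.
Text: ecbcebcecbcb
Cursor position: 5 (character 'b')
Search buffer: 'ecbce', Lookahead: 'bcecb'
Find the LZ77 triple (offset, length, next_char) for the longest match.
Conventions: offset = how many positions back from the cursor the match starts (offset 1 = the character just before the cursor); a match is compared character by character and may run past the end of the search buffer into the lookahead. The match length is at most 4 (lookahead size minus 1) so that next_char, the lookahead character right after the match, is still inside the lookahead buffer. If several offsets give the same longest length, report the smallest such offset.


Try each offset into the search buffer:
  offset=1 (pos 4, char 'e'): match length 0
  offset=2 (pos 3, char 'c'): match length 0
  offset=3 (pos 2, char 'b'): match length 3
  offset=4 (pos 1, char 'c'): match length 0
  offset=5 (pos 0, char 'e'): match length 0
Longest match has length 3 at offset 3.
next_char = character at position 5 + 3 = 8 -> 'c'

Best match: offset=3, length=3 (matching 'bce' starting at position 2)
LZ77 triple: (3, 3, 'c')


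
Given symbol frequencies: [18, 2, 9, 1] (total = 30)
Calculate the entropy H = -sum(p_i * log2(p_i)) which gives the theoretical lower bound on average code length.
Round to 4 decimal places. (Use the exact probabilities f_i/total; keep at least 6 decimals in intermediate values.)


Per-symbol terms -p_i * log2(p_i) with p_i = f_i/30:
  p = 18/30 = 0.600000: log2(p) = -0.736966, -p*log2(p) = 0.442179
  p = 2/30 = 0.066667: log2(p) = -3.906891, -p*log2(p) = 0.260459
  p = 9/30 = 0.300000: log2(p) = -1.736966, -p*log2(p) = 0.521090
  p = 1/30 = 0.033333: log2(p) = -4.906891, -p*log2(p) = 0.163563
H = 0.442179 + 0.260459 + 0.521090 + 0.163563 = 1.387291

H = 1.3873 bits/symbol


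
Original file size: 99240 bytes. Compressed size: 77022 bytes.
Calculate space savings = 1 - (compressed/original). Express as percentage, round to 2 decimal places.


ratio = compressed/original = 77022/99240 = 0.776119
savings = 1 - ratio = 1 - 0.776119 = 0.223881
as a percentage: 0.223881 * 100 = 22.39%

Space savings = 1 - 77022/99240 = 22.39%


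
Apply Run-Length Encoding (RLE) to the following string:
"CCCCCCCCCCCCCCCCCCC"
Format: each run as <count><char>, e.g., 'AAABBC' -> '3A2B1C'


Scanning runs left to right:
  i=0: run of 'C' x 19 -> '19C'

RLE = 19C


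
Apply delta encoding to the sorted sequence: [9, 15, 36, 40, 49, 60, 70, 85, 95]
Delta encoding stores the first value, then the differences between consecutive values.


First value: 9
Deltas:
  15 - 9 = 6
  36 - 15 = 21
  40 - 36 = 4
  49 - 40 = 9
  60 - 49 = 11
  70 - 60 = 10
  85 - 70 = 15
  95 - 85 = 10


Delta encoded: [9, 6, 21, 4, 9, 11, 10, 15, 10]


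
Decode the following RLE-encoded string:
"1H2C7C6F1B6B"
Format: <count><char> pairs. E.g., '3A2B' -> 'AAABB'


Expanding each <count><char> pair:
  1H -> 'H'
  2C -> 'CC'
  7C -> 'CCCCCCC'
  6F -> 'FFFFFF'
  1B -> 'B'
  6B -> 'BBBBBB'

Decoded = HCCCCCCCCCFFFFFFBBBBBBB


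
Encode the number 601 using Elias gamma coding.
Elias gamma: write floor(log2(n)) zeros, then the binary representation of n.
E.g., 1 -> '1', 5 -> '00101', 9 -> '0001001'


num_bits = floor(log2(601)) + 1 = 10
leading_zeros = num_bits - 1 = 9
binary(601) = 1001011001

Elias gamma(601) = '000000000' + '1001011001' = 0000000001001011001 (19 bits)


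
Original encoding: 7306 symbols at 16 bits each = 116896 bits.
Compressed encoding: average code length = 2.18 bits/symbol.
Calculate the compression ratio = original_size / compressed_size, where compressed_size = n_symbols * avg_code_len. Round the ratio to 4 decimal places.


original_size = n_symbols * orig_bits = 7306 * 16 = 116896 bits
compressed_size = n_symbols * avg_code_len = 7306 * 2.18 = 15927.08 bits
ratio = original_size / compressed_size = 116896 / 15927.08 = 7.3394

Compression ratio = 7.3394


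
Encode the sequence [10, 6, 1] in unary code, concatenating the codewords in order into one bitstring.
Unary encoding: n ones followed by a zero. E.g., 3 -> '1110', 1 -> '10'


Encode each number as n ones followed by a terminating 0:
  10 -> 11111111110 (11 bits)
  6 -> 1111110 (7 bits)
  1 -> 10 (2 bits)
Total length = 11 + 7 + 2 = 20 bits.

Unary([10, 6, 1]) = 11111111110111111010 (20 bits)


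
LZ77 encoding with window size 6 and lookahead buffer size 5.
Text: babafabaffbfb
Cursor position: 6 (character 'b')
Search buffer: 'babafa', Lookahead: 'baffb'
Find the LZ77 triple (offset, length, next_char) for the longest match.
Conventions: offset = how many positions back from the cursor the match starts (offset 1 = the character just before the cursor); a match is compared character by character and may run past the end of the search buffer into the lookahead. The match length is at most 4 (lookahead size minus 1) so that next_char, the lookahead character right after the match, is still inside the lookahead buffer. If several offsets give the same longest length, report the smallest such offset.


Try each offset into the search buffer:
  offset=1 (pos 5, char 'a'): match length 0
  offset=2 (pos 4, char 'f'): match length 0
  offset=3 (pos 3, char 'a'): match length 0
  offset=4 (pos 2, char 'b'): match length 3
  offset=5 (pos 1, char 'a'): match length 0
  offset=6 (pos 0, char 'b'): match length 2
Longest match has length 3 at offset 4.
next_char = character at position 6 + 3 = 9 -> 'f'

Best match: offset=4, length=3 (matching 'baf' starting at position 2)
LZ77 triple: (4, 3, 'f')


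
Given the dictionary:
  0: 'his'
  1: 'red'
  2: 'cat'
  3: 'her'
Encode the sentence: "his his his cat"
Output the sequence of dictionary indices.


Look up each word in the dictionary:
  'his' -> 0
  'his' -> 0
  'his' -> 0
  'cat' -> 2

Encoded: [0, 0, 0, 2]


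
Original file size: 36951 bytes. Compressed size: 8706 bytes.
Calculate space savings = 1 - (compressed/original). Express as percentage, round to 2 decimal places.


ratio = compressed/original = 8706/36951 = 0.235609
savings = 1 - ratio = 1 - 0.235609 = 0.764391
as a percentage: 0.764391 * 100 = 76.44%

Space savings = 1 - 8706/36951 = 76.44%


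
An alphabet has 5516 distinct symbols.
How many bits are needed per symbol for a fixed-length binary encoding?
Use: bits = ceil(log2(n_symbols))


log2(5516) = 12.4294
Bracket: 2^12 = 4096 < 5516 <= 2^13 = 8192
So ceil(log2(5516)) = 13

bits = ceil(log2(5516)) = ceil(12.4294) = 13 bits


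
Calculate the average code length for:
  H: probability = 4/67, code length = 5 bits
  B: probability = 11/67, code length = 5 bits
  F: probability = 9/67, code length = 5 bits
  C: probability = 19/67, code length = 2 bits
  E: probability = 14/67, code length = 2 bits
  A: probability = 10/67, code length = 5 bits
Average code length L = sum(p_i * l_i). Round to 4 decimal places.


Weighted contributions p_i * l_i:
  H: (4/67) * 5 = 20/67
  B: (11/67) * 5 = 55/67
  F: (9/67) * 5 = 45/67
  C: (19/67) * 2 = 38/67
  E: (14/67) * 2 = 28/67
  A: (10/67) * 5 = 50/67
Sum = (20 + 55 + 45 + 38 + 28 + 50)/67 = 236/67

L = 236/67 = 3.5224 bits/symbol


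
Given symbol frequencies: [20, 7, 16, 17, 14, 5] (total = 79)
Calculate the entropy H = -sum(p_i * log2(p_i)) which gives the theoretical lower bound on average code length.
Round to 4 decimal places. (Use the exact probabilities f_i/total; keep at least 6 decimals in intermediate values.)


Per-symbol terms -p_i * log2(p_i) with p_i = f_i/79:
  p = 20/79 = 0.253165: log2(p) = -1.981853, -p*log2(p) = 0.501735
  p = 7/79 = 0.088608: log2(p) = -3.496426, -p*log2(p) = 0.309810
  p = 16/79 = 0.202532: log2(p) = -2.303781, -p*log2(p) = 0.466589
  p = 17/79 = 0.215190: log2(p) = -2.216318, -p*log2(p) = 0.476929
  p = 14/79 = 0.177215: log2(p) = -2.496426, -p*log2(p) = 0.442405
  p = 5/79 = 0.063291: log2(p) = -3.981853, -p*log2(p) = 0.252016
H = 0.501735 + 0.309810 + 0.466589 + 0.476929 + 0.442405 + 0.252016 = 2.449484

H = 2.4495 bits/symbol


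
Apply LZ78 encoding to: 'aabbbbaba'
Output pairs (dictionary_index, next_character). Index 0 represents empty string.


LZ78 encoding steps:
Dictionary: {0: ''}
Step 1: w='' (idx 0), next='a' -> output (0, 'a'), add 'a' as idx 1
Step 2: w='a' (idx 1), next='b' -> output (1, 'b'), add 'ab' as idx 2
Step 3: w='' (idx 0), next='b' -> output (0, 'b'), add 'b' as idx 3
Step 4: w='b' (idx 3), next='b' -> output (3, 'b'), add 'bb' as idx 4
Step 5: w='ab' (idx 2), next='a' -> output (2, 'a'), add 'aba' as idx 5


Encoded: [(0, 'a'), (1, 'b'), (0, 'b'), (3, 'b'), (2, 'a')]


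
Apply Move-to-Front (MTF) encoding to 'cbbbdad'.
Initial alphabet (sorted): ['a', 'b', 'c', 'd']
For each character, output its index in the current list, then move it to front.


MTF encoding:
'c': index 2 in ['a', 'b', 'c', 'd'] -> ['c', 'a', 'b', 'd']
'b': index 2 in ['c', 'a', 'b', 'd'] -> ['b', 'c', 'a', 'd']
'b': index 0 in ['b', 'c', 'a', 'd'] -> ['b', 'c', 'a', 'd']
'b': index 0 in ['b', 'c', 'a', 'd'] -> ['b', 'c', 'a', 'd']
'd': index 3 in ['b', 'c', 'a', 'd'] -> ['d', 'b', 'c', 'a']
'a': index 3 in ['d', 'b', 'c', 'a'] -> ['a', 'd', 'b', 'c']
'd': index 1 in ['a', 'd', 'b', 'c'] -> ['d', 'a', 'b', 'c']


Output: [2, 2, 0, 0, 3, 3, 1]


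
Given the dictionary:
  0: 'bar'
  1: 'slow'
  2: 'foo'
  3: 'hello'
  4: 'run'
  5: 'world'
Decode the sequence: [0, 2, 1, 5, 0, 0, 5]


Look up each index in the dictionary:
  0 -> 'bar'
  2 -> 'foo'
  1 -> 'slow'
  5 -> 'world'
  0 -> 'bar'
  0 -> 'bar'
  5 -> 'world'

Decoded: "bar foo slow world bar bar world"


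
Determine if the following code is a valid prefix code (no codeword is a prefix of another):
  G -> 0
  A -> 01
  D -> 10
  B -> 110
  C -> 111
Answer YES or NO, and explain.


Checking each pair (does one codeword prefix another?):
  G='0' vs A='01': prefix -- VIOLATION

NO -- this is NOT a valid prefix code. G (0) is a prefix of A (01).


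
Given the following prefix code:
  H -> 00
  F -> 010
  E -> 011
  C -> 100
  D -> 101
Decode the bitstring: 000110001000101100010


Decoding step by step:
Bits 00 -> H
Bits 011 -> E
Bits 00 -> H
Bits 010 -> F
Bits 00 -> H
Bits 101 -> D
Bits 100 -> C
Bits 010 -> F


Decoded message: HEHFHDCF


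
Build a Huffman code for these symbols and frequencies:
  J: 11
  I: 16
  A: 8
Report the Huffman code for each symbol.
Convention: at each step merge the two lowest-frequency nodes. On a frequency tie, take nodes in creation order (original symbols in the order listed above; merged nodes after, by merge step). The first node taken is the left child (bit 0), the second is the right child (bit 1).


Huffman tree construction:
Step 1: Merge A(8) + J(11) = 19
Step 2: Merge I(16) + (A+J)(19) = 35
Read each symbol's code off the tree from the root (left child = 0, right child = 1).

Codes:
  J: 11 (length 2)
  I: 0 (length 1)
  A: 10 (length 2)
Average code length: 54/35 = 1.5429 bits/symbol


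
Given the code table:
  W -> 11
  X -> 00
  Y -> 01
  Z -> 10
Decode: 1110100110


Decoding:
11 -> W
10 -> Z
10 -> Z
01 -> Y
10 -> Z


Result: WZZYZ


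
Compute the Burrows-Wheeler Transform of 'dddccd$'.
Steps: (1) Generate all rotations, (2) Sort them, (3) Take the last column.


Rotations (sorted):
  0: $dddccd -> last char: d
  1: ccd$ddd -> last char: d
  2: cd$dddc -> last char: c
  3: d$dddcc -> last char: c
  4: dccd$dd -> last char: d
  5: ddccd$d -> last char: d
  6: dddccd$ -> last char: $


BWT = ddccdd$


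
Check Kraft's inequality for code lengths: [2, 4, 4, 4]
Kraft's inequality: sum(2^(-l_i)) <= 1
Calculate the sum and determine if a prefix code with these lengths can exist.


Sum = 2^(-2) + 2^(-4) + 2^(-4) + 2^(-4)
    = 0.25 + 0.0625 + 0.0625 + 0.0625
    = 7/16 = 0.4375
Since 0.4375 <= 1, Kraft's inequality IS satisfied.
A prefix code with these lengths CAN exist.

Kraft sum = 0.4375. Satisfied.


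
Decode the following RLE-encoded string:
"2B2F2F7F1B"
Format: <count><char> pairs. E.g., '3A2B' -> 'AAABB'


Expanding each <count><char> pair:
  2B -> 'BB'
  2F -> 'FF'
  2F -> 'FF'
  7F -> 'FFFFFFF'
  1B -> 'B'

Decoded = BBFFFFFFFFFFFB


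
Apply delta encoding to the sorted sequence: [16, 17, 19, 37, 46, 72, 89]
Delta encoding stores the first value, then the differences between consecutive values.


First value: 16
Deltas:
  17 - 16 = 1
  19 - 17 = 2
  37 - 19 = 18
  46 - 37 = 9
  72 - 46 = 26
  89 - 72 = 17


Delta encoded: [16, 1, 2, 18, 9, 26, 17]


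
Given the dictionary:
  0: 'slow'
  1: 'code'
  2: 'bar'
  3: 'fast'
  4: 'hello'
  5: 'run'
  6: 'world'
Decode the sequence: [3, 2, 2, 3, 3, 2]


Look up each index in the dictionary:
  3 -> 'fast'
  2 -> 'bar'
  2 -> 'bar'
  3 -> 'fast'
  3 -> 'fast'
  2 -> 'bar'

Decoded: "fast bar bar fast fast bar"


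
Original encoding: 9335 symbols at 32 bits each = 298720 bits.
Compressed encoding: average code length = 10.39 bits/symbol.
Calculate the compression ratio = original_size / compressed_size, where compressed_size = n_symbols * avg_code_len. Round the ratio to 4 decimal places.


original_size = n_symbols * orig_bits = 9335 * 32 = 298720 bits
compressed_size = n_symbols * avg_code_len = 9335 * 10.39 = 96990.65 bits
ratio = original_size / compressed_size = 298720 / 96990.65 = 3.0799

Compression ratio = 3.0799


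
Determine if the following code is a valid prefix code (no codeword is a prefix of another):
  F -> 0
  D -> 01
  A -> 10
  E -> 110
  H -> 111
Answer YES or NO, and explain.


Checking each pair (does one codeword prefix another?):
  F='0' vs D='01': prefix -- VIOLATION

NO -- this is NOT a valid prefix code. F (0) is a prefix of D (01).


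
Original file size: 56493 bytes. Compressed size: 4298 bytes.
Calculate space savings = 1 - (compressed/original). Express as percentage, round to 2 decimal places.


ratio = compressed/original = 4298/56493 = 0.07608
savings = 1 - ratio = 1 - 0.07608 = 0.92392
as a percentage: 0.92392 * 100 = 92.39%

Space savings = 1 - 4298/56493 = 92.39%


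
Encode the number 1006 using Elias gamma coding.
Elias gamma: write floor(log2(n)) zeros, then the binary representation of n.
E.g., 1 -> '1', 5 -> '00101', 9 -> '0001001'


num_bits = floor(log2(1006)) + 1 = 10
leading_zeros = num_bits - 1 = 9
binary(1006) = 1111101110

Elias gamma(1006) = '000000000' + '1111101110' = 0000000001111101110 (19 bits)


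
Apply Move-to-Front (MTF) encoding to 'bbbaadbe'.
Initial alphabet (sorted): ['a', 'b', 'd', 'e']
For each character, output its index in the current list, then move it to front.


MTF encoding:
'b': index 1 in ['a', 'b', 'd', 'e'] -> ['b', 'a', 'd', 'e']
'b': index 0 in ['b', 'a', 'd', 'e'] -> ['b', 'a', 'd', 'e']
'b': index 0 in ['b', 'a', 'd', 'e'] -> ['b', 'a', 'd', 'e']
'a': index 1 in ['b', 'a', 'd', 'e'] -> ['a', 'b', 'd', 'e']
'a': index 0 in ['a', 'b', 'd', 'e'] -> ['a', 'b', 'd', 'e']
'd': index 2 in ['a', 'b', 'd', 'e'] -> ['d', 'a', 'b', 'e']
'b': index 2 in ['d', 'a', 'b', 'e'] -> ['b', 'd', 'a', 'e']
'e': index 3 in ['b', 'd', 'a', 'e'] -> ['e', 'b', 'd', 'a']


Output: [1, 0, 0, 1, 0, 2, 2, 3]


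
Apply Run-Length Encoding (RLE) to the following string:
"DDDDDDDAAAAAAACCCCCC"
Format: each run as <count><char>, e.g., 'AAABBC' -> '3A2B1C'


Scanning runs left to right:
  i=0: run of 'D' x 7 -> '7D'
  i=7: run of 'A' x 7 -> '7A'
  i=14: run of 'C' x 6 -> '6C'

RLE = 7D7A6C


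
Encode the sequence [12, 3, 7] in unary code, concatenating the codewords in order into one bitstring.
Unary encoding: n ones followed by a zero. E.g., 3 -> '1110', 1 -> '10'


Encode each number as n ones followed by a terminating 0:
  12 -> 1111111111110 (13 bits)
  3 -> 1110 (4 bits)
  7 -> 11111110 (8 bits)
Total length = 13 + 4 + 8 = 25 bits.

Unary([12, 3, 7]) = 1111111111110111011111110 (25 bits)


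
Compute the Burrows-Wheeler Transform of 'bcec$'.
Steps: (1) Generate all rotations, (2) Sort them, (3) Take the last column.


Rotations (sorted):
  0: $bcec -> last char: c
  1: bcec$ -> last char: $
  2: c$bce -> last char: e
  3: cec$b -> last char: b
  4: ec$bc -> last char: c


BWT = c$ebc


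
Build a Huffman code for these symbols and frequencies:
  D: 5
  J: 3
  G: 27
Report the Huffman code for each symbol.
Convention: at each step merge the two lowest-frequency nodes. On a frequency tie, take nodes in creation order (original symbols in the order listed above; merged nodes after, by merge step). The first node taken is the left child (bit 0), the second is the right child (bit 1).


Huffman tree construction:
Step 1: Merge J(3) + D(5) = 8
Step 2: Merge (J+D)(8) + G(27) = 35
Read each symbol's code off the tree from the root (left child = 0, right child = 1).

Codes:
  D: 01 (length 2)
  J: 00 (length 2)
  G: 1 (length 1)
Average code length: 43/35 = 1.2286 bits/symbol


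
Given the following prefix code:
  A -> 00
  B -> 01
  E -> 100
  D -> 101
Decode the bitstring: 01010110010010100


Decoding step by step:
Bits 01 -> B
Bits 01 -> B
Bits 01 -> B
Bits 100 -> E
Bits 100 -> E
Bits 101 -> D
Bits 00 -> A


Decoded message: BBBEEDA


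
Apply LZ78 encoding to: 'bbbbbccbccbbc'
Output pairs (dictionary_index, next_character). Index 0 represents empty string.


LZ78 encoding steps:
Dictionary: {0: ''}
Step 1: w='' (idx 0), next='b' -> output (0, 'b'), add 'b' as idx 1
Step 2: w='b' (idx 1), next='b' -> output (1, 'b'), add 'bb' as idx 2
Step 3: w='bb' (idx 2), next='c' -> output (2, 'c'), add 'bbc' as idx 3
Step 4: w='' (idx 0), next='c' -> output (0, 'c'), add 'c' as idx 4
Step 5: w='b' (idx 1), next='c' -> output (1, 'c'), add 'bc' as idx 5
Step 6: w='c' (idx 4), next='b' -> output (4, 'b'), add 'cb' as idx 6
Step 7: w='bc' (idx 5), end of input -> output (5, '')


Encoded: [(0, 'b'), (1, 'b'), (2, 'c'), (0, 'c'), (1, 'c'), (4, 'b'), (5, '')]


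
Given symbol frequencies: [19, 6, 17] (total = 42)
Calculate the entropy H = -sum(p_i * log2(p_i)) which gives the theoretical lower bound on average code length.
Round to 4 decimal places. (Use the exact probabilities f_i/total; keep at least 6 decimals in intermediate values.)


Per-symbol terms -p_i * log2(p_i) with p_i = f_i/42:
  p = 19/42 = 0.452381: log2(p) = -1.144390, -p*log2(p) = 0.517700
  p = 6/42 = 0.142857: log2(p) = -2.807355, -p*log2(p) = 0.401051
  p = 17/42 = 0.404762: log2(p) = -1.304855, -p*log2(p) = 0.528155
H = 0.517700 + 0.401051 + 0.528155 = 1.446906

H = 1.4469 bits/symbol


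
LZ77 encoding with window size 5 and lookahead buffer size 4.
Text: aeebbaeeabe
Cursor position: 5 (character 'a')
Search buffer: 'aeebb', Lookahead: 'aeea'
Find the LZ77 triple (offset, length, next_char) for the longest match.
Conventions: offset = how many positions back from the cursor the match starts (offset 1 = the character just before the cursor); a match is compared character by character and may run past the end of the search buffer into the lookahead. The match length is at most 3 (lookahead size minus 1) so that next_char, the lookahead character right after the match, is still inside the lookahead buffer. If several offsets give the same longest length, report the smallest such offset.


Try each offset into the search buffer:
  offset=1 (pos 4, char 'b'): match length 0
  offset=2 (pos 3, char 'b'): match length 0
  offset=3 (pos 2, char 'e'): match length 0
  offset=4 (pos 1, char 'e'): match length 0
  offset=5 (pos 0, char 'a'): match length 3
Longest match has length 3 at offset 5.
next_char = character at position 5 + 3 = 8 -> 'a'

Best match: offset=5, length=3 (matching 'aee' starting at position 0)
LZ77 triple: (5, 3, 'a')


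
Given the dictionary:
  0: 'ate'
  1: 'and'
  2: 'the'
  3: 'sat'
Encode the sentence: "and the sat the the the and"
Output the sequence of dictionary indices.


Look up each word in the dictionary:
  'and' -> 1
  'the' -> 2
  'sat' -> 3
  'the' -> 2
  'the' -> 2
  'the' -> 2
  'and' -> 1

Encoded: [1, 2, 3, 2, 2, 2, 1]


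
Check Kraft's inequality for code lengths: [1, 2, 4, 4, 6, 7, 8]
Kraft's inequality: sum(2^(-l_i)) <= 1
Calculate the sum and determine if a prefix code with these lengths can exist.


Sum = 2^(-1) + 2^(-2) + 2^(-4) + 2^(-4) + 2^(-6) + 2^(-7) + 2^(-8)
    = 0.5 + 0.25 + 0.0625 + 0.0625 + 0.015625 + 0.0078125 + 0.00390625
    = 231/256 = 0.90234375
Since 0.90234375 <= 1, Kraft's inequality IS satisfied.
A prefix code with these lengths CAN exist.

Kraft sum = 0.90234375. Satisfied.


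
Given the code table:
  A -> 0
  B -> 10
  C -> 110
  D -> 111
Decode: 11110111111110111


Decoding:
111 -> D
10 -> B
111 -> D
111 -> D
110 -> C
111 -> D


Result: DBDDCD


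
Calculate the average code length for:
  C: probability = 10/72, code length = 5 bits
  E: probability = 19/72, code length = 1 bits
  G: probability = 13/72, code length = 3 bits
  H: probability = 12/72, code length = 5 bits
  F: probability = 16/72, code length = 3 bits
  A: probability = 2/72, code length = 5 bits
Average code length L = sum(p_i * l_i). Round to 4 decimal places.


Weighted contributions p_i * l_i:
  C: (10/72) * 5 = 50/72
  E: (19/72) * 1 = 19/72
  G: (13/72) * 3 = 39/72
  H: (12/72) * 5 = 60/72
  F: (16/72) * 3 = 48/72
  A: (2/72) * 5 = 10/72
Sum = (50 + 19 + 39 + 60 + 48 + 10)/72 = 226/72

L = 226/72 = 3.1389 bits/symbol


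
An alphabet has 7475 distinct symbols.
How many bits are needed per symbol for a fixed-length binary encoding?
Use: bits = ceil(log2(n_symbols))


log2(7475) = 12.8679
Bracket: 2^12 = 4096 < 7475 <= 2^13 = 8192
So ceil(log2(7475)) = 13

bits = ceil(log2(7475)) = ceil(12.8679) = 13 bits


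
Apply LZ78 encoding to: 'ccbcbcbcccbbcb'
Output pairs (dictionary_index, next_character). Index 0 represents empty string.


LZ78 encoding steps:
Dictionary: {0: ''}
Step 1: w='' (idx 0), next='c' -> output (0, 'c'), add 'c' as idx 1
Step 2: w='c' (idx 1), next='b' -> output (1, 'b'), add 'cb' as idx 2
Step 3: w='cb' (idx 2), next='c' -> output (2, 'c'), add 'cbc' as idx 3
Step 4: w='' (idx 0), next='b' -> output (0, 'b'), add 'b' as idx 4
Step 5: w='c' (idx 1), next='c' -> output (1, 'c'), add 'cc' as idx 5
Step 6: w='cb' (idx 2), next='b' -> output (2, 'b'), add 'cbb' as idx 6
Step 7: w='cb' (idx 2), end of input -> output (2, '')


Encoded: [(0, 'c'), (1, 'b'), (2, 'c'), (0, 'b'), (1, 'c'), (2, 'b'), (2, '')]


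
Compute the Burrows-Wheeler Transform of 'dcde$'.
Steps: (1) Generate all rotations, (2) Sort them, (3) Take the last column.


Rotations (sorted):
  0: $dcde -> last char: e
  1: cde$d -> last char: d
  2: dcde$ -> last char: $
  3: de$dc -> last char: c
  4: e$dcd -> last char: d


BWT = ed$cd


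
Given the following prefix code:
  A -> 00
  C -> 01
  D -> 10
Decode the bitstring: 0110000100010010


Decoding step by step:
Bits 01 -> C
Bits 10 -> D
Bits 00 -> A
Bits 01 -> C
Bits 00 -> A
Bits 01 -> C
Bits 00 -> A
Bits 10 -> D


Decoded message: CDACACAD


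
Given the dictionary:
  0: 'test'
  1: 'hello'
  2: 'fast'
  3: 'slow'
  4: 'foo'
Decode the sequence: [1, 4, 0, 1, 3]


Look up each index in the dictionary:
  1 -> 'hello'
  4 -> 'foo'
  0 -> 'test'
  1 -> 'hello'
  3 -> 'slow'

Decoded: "hello foo test hello slow"


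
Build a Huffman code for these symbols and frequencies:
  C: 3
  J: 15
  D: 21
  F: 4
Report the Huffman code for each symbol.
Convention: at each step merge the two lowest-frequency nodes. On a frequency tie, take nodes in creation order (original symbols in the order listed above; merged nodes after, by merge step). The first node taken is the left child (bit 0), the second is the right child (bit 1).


Huffman tree construction:
Step 1: Merge C(3) + F(4) = 7
Step 2: Merge (C+F)(7) + J(15) = 22
Step 3: Merge D(21) + ((C+F)+J)(22) = 43
Read each symbol's code off the tree from the root (left child = 0, right child = 1).

Codes:
  C: 100 (length 3)
  J: 11 (length 2)
  D: 0 (length 1)
  F: 101 (length 3)
Average code length: 72/43 = 1.6744 bits/symbol


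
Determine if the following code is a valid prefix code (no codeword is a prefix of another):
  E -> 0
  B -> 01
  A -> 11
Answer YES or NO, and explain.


Checking each pair (does one codeword prefix another?):
  E='0' vs B='01': prefix -- VIOLATION

NO -- this is NOT a valid prefix code. E (0) is a prefix of B (01).


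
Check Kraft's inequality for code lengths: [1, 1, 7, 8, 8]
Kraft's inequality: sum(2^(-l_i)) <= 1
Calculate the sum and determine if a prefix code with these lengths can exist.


Sum = 2^(-1) + 2^(-1) + 2^(-7) + 2^(-8) + 2^(-8)
    = 0.5 + 0.5 + 0.0078125 + 0.00390625 + 0.00390625
    = 260/256 = 1.015625
Since 1.015625 > 1, Kraft's inequality is NOT satisfied.
A prefix code with these lengths CANNOT exist.

Kraft sum = 1.015625. Not satisfied.


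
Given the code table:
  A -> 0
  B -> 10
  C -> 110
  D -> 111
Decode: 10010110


Decoding:
10 -> B
0 -> A
10 -> B
110 -> C


Result: BABC


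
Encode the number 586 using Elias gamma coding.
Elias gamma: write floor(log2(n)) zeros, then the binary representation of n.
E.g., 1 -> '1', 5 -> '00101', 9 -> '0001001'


num_bits = floor(log2(586)) + 1 = 10
leading_zeros = num_bits - 1 = 9
binary(586) = 1001001010

Elias gamma(586) = '000000000' + '1001001010' = 0000000001001001010 (19 bits)


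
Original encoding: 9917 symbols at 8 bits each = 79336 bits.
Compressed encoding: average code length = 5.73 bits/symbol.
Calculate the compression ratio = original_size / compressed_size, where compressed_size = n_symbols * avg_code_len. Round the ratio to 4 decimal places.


original_size = n_symbols * orig_bits = 9917 * 8 = 79336 bits
compressed_size = n_symbols * avg_code_len = 9917 * 5.73 = 56824.41 bits
ratio = original_size / compressed_size = 79336 / 56824.41 = 1.3962

Compression ratio = 1.3962


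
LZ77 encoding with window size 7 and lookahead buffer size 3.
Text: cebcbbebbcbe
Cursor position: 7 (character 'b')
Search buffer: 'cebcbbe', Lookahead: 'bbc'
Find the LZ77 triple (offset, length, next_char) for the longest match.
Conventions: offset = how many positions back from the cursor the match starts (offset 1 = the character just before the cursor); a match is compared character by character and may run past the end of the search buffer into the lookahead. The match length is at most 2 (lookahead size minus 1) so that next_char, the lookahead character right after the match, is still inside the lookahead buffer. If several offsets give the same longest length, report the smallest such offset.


Try each offset into the search buffer:
  offset=1 (pos 6, char 'e'): match length 0
  offset=2 (pos 5, char 'b'): match length 1
  offset=3 (pos 4, char 'b'): match length 2
  offset=4 (pos 3, char 'c'): match length 0
  offset=5 (pos 2, char 'b'): match length 1
  offset=6 (pos 1, char 'e'): match length 0
  offset=7 (pos 0, char 'c'): match length 0
Longest match has length 2 at offset 3.
next_char = character at position 7 + 2 = 9 -> 'c'

Best match: offset=3, length=2 (matching 'bb' starting at position 4)
LZ77 triple: (3, 2, 'c')


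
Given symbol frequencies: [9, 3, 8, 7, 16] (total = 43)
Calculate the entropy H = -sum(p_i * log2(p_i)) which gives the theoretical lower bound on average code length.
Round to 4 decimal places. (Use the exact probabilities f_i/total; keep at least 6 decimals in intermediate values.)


Per-symbol terms -p_i * log2(p_i) with p_i = f_i/43:
  p = 9/43 = 0.209302: log2(p) = -2.256340, -p*log2(p) = 0.472257
  p = 3/43 = 0.069767: log2(p) = -3.841302, -p*log2(p) = 0.267998
  p = 8/43 = 0.186047: log2(p) = -2.426265, -p*log2(p) = 0.451398
  p = 7/43 = 0.162791: log2(p) = -2.618910, -p*log2(p) = 0.426334
  p = 16/43 = 0.372093: log2(p) = -1.426265, -p*log2(p) = 0.530703
H = 0.472257 + 0.267998 + 0.451398 + 0.426334 + 0.530703 = 2.148690

H = 2.1487 bits/symbol


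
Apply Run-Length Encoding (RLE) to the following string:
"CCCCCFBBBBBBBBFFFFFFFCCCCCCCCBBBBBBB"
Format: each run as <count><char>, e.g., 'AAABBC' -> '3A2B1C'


Scanning runs left to right:
  i=0: run of 'C' x 5 -> '5C'
  i=5: run of 'F' x 1 -> '1F'
  i=6: run of 'B' x 8 -> '8B'
  i=14: run of 'F' x 7 -> '7F'
  i=21: run of 'C' x 8 -> '8C'
  i=29: run of 'B' x 7 -> '7B'

RLE = 5C1F8B7F8C7B


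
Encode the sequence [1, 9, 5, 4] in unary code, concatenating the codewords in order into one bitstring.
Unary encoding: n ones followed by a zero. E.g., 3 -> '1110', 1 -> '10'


Encode each number as n ones followed by a terminating 0:
  1 -> 10 (2 bits)
  9 -> 1111111110 (10 bits)
  5 -> 111110 (6 bits)
  4 -> 11110 (5 bits)
Total length = 2 + 10 + 6 + 5 = 23 bits.

Unary([1, 9, 5, 4]) = 10111111111011111011110 (23 bits)


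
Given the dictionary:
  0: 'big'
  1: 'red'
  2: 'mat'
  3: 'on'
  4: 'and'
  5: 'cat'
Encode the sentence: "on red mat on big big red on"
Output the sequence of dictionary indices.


Look up each word in the dictionary:
  'on' -> 3
  'red' -> 1
  'mat' -> 2
  'on' -> 3
  'big' -> 0
  'big' -> 0
  'red' -> 1
  'on' -> 3

Encoded: [3, 1, 2, 3, 0, 0, 1, 3]


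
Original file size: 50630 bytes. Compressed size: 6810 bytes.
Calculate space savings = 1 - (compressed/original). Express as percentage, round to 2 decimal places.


ratio = compressed/original = 6810/50630 = 0.134505
savings = 1 - ratio = 1 - 0.134505 = 0.865495
as a percentage: 0.865495 * 100 = 86.55%

Space savings = 1 - 6810/50630 = 86.55%


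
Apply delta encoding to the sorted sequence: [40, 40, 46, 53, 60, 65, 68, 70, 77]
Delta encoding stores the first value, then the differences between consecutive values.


First value: 40
Deltas:
  40 - 40 = 0
  46 - 40 = 6
  53 - 46 = 7
  60 - 53 = 7
  65 - 60 = 5
  68 - 65 = 3
  70 - 68 = 2
  77 - 70 = 7


Delta encoded: [40, 0, 6, 7, 7, 5, 3, 2, 7]


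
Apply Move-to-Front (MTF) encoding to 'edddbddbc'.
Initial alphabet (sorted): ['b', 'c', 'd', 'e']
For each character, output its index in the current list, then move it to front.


MTF encoding:
'e': index 3 in ['b', 'c', 'd', 'e'] -> ['e', 'b', 'c', 'd']
'd': index 3 in ['e', 'b', 'c', 'd'] -> ['d', 'e', 'b', 'c']
'd': index 0 in ['d', 'e', 'b', 'c'] -> ['d', 'e', 'b', 'c']
'd': index 0 in ['d', 'e', 'b', 'c'] -> ['d', 'e', 'b', 'c']
'b': index 2 in ['d', 'e', 'b', 'c'] -> ['b', 'd', 'e', 'c']
'd': index 1 in ['b', 'd', 'e', 'c'] -> ['d', 'b', 'e', 'c']
'd': index 0 in ['d', 'b', 'e', 'c'] -> ['d', 'b', 'e', 'c']
'b': index 1 in ['d', 'b', 'e', 'c'] -> ['b', 'd', 'e', 'c']
'c': index 3 in ['b', 'd', 'e', 'c'] -> ['c', 'b', 'd', 'e']


Output: [3, 3, 0, 0, 2, 1, 0, 1, 3]


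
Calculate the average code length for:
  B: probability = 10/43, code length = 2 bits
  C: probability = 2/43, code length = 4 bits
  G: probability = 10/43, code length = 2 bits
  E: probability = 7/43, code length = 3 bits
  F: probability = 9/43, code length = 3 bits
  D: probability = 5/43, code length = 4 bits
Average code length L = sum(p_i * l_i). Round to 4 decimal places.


Weighted contributions p_i * l_i:
  B: (10/43) * 2 = 20/43
  C: (2/43) * 4 = 8/43
  G: (10/43) * 2 = 20/43
  E: (7/43) * 3 = 21/43
  F: (9/43) * 3 = 27/43
  D: (5/43) * 4 = 20/43
Sum = (20 + 8 + 20 + 21 + 27 + 20)/43 = 116/43

L = 116/43 = 2.6977 bits/symbol


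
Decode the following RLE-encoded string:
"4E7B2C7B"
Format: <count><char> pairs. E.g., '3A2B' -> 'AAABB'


Expanding each <count><char> pair:
  4E -> 'EEEE'
  7B -> 'BBBBBBB'
  2C -> 'CC'
  7B -> 'BBBBBBB'

Decoded = EEEEBBBBBBBCCBBBBBBB


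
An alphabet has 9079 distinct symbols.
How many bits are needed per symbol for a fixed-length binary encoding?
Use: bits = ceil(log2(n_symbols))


log2(9079) = 13.1483
Bracket: 2^13 = 8192 < 9079 <= 2^14 = 16384
So ceil(log2(9079)) = 14

bits = ceil(log2(9079)) = ceil(13.1483) = 14 bits


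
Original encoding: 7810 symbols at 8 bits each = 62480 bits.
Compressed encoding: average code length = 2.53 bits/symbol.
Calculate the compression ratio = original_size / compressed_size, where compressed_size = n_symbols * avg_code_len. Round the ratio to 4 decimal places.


original_size = n_symbols * orig_bits = 7810 * 8 = 62480 bits
compressed_size = n_symbols * avg_code_len = 7810 * 2.53 = 19759.3 bits
ratio = original_size / compressed_size = 62480 / 19759.3 = 3.1621

Compression ratio = 3.1621


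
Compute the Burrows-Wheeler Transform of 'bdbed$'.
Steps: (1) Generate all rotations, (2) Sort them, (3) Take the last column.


Rotations (sorted):
  0: $bdbed -> last char: d
  1: bdbed$ -> last char: $
  2: bed$bd -> last char: d
  3: d$bdbe -> last char: e
  4: dbed$b -> last char: b
  5: ed$bdb -> last char: b


BWT = d$debb


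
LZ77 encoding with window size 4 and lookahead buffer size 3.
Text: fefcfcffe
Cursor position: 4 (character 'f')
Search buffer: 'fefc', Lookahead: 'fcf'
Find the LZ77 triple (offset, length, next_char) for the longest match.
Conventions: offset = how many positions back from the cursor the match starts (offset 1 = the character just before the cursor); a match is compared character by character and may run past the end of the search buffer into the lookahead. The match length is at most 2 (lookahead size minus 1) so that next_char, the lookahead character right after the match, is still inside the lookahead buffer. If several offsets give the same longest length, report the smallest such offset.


Try each offset into the search buffer:
  offset=1 (pos 3, char 'c'): match length 0
  offset=2 (pos 2, char 'f'): match length 2
  offset=3 (pos 1, char 'e'): match length 0
  offset=4 (pos 0, char 'f'): match length 1
Longest match has length 2 at offset 2.
next_char = character at position 4 + 2 = 6 -> 'f'

Best match: offset=2, length=2 (matching 'fc' starting at position 2)
LZ77 triple: (2, 2, 'f')
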